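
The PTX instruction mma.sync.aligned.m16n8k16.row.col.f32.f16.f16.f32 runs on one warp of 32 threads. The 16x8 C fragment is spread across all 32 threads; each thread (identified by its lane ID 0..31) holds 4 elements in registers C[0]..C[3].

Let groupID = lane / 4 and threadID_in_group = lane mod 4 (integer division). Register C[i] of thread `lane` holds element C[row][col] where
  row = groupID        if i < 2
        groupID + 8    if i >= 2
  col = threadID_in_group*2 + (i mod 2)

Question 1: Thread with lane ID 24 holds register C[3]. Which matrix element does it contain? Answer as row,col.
24: g=6,t=0
[3] (6+8,0*2+1) = (14,1)

14,1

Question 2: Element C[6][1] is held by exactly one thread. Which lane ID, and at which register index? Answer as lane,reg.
r:6=>grp=6,rB=0  c:1=>tig=0,lo=1
L=6*4+0=24  i=0*2+1=1

24,1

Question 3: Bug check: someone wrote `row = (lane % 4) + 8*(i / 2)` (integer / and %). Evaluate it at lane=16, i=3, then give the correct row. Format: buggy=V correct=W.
buggy=8 correct=12

`(lane % 4) + 8*(i / 2)`[16,3]⇒8
16: gr=4,th=0
[3] (4+8,0*2+1) = (12,1)
row: 8 vs 12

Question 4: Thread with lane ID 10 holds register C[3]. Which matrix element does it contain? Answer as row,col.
10,5

10: G=2,T=2
[3] (2+8,2*2+1) = (10,5)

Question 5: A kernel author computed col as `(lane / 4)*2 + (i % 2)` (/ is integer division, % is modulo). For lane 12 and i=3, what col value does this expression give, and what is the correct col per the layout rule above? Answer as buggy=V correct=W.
buggy=7 correct=1

`(lane / 4)*2 + (i % 2)`[12,3]=>7
12: grp=3,tig=0
[3] (3+8,0*2+1) = (11,1)
col: 7 vs 1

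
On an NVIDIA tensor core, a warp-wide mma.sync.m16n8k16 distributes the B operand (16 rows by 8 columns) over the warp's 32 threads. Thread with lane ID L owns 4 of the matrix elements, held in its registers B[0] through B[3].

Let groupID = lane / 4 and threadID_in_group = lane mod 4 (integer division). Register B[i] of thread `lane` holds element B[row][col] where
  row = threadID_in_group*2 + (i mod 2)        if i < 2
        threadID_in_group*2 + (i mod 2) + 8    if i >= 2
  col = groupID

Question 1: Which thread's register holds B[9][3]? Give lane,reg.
c=3→G=3  r=9→rhi=1,T=0,p=1
L=3*4+0=12  i=1*2+1=3

12,3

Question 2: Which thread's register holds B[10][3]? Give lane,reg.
c=3->g=3  r=10->rb=1,t=1,b0=0
L=3*4+1=13  i=1*2+0=2

13,2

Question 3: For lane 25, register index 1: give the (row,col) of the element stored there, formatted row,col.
lane 25: gr=6 (25/4), th=1 (25%4)
i=1: r=1*2+1+0=3, c=gr=6

3,6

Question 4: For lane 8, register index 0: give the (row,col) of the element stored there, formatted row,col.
lane 8->8/4=2, 8 mod 4=0
i=0  r:2·0+0+0->0  c:2

0,2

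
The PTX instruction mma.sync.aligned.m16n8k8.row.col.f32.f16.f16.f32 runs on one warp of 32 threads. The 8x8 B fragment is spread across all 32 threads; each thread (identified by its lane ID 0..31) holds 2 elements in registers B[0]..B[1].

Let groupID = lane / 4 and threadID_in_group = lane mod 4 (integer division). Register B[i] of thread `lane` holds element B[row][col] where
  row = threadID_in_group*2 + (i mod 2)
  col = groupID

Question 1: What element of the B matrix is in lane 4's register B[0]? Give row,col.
lane 4: g=1 (4/4), t=0 (4%4)
i=0: r=0*2+0=0, c=g=1

0,1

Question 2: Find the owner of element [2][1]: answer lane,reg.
5,0

c=1⇒gr=1  r=2⇒th=1,odd=0
L=1*4+1=5  i=0=0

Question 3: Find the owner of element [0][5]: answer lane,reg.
c=5⇒gr=5  r=0⇒th=0,odd=0
L=5*4+0=20  i=0=0

20,0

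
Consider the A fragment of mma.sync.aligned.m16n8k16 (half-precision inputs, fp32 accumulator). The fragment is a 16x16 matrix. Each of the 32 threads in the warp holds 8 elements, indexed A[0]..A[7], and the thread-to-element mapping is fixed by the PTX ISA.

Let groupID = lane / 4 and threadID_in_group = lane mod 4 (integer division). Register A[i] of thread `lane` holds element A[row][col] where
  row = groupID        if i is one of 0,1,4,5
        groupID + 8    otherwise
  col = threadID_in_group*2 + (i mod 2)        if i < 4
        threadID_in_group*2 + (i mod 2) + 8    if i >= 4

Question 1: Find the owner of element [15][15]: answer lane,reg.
r=15→G=7,rhi=1  c=15→chi=1,T=3,p=1
L=7*4+3=31  i=1*4+1*2+1=7

31,7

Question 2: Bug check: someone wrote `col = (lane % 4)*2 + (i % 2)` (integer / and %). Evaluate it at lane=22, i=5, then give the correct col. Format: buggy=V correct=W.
buggy=5 correct=13

`(lane % 4)*2 + (i % 2)`[22,5]→5
lane 22→22/4=5, 22 mod 4=2
i=5  r:5+0→5  c:2·2+1+8→13
col: 5 vs 13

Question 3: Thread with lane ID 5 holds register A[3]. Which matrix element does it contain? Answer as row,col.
L=5->gid=5>>2=1, tid=5&3=1
[3]->row 1+8=9  col 1·2+1+0=3

9,3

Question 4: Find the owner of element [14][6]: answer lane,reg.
27,2

r=14->g=6,rb=1  c=6->cb=0,t=3,b0=0
L=6*4+3=27  i=0*4+1*2+0=2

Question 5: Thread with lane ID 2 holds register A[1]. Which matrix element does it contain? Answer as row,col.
0,5

L=2→G=2>>2=0, T=2&3=2
[1]→row 0+0=0  col 2·2+1+0=5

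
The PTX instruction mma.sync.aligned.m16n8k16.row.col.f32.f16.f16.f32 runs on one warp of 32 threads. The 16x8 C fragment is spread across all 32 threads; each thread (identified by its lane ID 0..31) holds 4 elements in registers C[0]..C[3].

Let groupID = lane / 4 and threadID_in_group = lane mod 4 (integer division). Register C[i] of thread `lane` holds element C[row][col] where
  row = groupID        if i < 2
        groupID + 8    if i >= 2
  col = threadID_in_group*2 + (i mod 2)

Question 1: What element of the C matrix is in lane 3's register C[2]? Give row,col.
8,6

lane 3: G=0 (3/4), T=3 (3%4)
i=2: r=0+8=8, c=3*2+0=6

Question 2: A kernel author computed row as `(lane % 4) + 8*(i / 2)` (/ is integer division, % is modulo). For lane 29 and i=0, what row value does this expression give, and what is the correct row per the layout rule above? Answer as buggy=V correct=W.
buggy=1 correct=7

`(lane % 4) + 8*(i / 2)`[29,0]→1
lane 29→29/4=7, 29 mod 4=1
i=0  r:7+0→7  c:2·1+0→2
row: 1 vs 7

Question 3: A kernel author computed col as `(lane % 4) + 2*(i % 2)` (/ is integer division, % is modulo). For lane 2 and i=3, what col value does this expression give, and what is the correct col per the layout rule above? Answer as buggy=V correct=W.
`(lane % 4) + 2*(i % 2)`[2,3]⇒4
L=2⇒gr=2>>2=0, th=2&3=2
[3]⇒row 0+8=8  col 2·2+1=5
col: 4 vs 5

buggy=4 correct=5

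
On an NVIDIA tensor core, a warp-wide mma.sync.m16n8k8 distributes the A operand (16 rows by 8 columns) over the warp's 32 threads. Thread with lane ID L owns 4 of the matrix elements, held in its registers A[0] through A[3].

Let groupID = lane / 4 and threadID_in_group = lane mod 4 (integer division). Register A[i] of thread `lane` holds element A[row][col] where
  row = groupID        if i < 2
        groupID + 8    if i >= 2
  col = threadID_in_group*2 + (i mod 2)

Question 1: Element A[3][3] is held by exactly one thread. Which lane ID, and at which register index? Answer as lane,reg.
r=3→G=3,rhi=0  c=3→T=1,p=1
L=3*4+1=13  i=0*2+1=1

13,1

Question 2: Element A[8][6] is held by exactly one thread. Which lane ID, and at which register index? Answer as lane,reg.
3,2

r=8⇒gr=0,Rb=1  c=6⇒th=3,odd=0
L=0*4+3=3  i=1*2+0=2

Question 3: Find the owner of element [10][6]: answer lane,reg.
11,2

r=10->g=2,rb=1  c=6->t=3,b0=0
L=2*4+3=11  i=1*2+0=2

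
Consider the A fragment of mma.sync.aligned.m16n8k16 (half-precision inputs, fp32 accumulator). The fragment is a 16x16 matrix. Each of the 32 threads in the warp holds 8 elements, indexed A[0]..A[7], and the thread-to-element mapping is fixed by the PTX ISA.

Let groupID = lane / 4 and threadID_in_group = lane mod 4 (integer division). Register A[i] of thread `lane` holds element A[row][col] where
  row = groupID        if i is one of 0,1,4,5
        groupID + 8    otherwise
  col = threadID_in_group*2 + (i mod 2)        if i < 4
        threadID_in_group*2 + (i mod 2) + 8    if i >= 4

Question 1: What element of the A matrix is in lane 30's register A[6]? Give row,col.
lane 30: gr=7 (30/4), th=2 (30%4)
i=6: r=7+8=15, c=2*2+0+8=12

15,12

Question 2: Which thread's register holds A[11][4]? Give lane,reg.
14,2

r:11=>grp=3,rB=1  c:4=>cB=0,tig=2,lo=0
L=3*4+2=14  i=0*4+1*2+0=2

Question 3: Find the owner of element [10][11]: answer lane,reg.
r=10->g=2,rb=1  c=11->cb=1,t=1,b0=1
L=2*4+1=9  i=1*4+1*2+1=7

9,7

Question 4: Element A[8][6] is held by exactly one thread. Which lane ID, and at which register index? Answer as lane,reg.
r=8->g=0,rb=1  c=6->cb=0,t=3,b0=0
L=0*4+3=3  i=0*4+1*2+0=2

3,2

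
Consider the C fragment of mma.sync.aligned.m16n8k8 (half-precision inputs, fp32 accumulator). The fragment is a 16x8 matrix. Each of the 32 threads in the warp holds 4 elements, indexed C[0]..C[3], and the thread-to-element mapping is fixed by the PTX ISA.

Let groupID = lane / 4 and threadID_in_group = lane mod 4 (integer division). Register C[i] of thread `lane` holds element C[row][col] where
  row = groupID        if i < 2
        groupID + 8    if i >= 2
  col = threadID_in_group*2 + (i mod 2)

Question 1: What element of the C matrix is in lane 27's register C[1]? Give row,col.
6,7

L=27->gid=27>>2=6, tid=27&3=3
[1]->row 6+0=6  col 3·2+1=7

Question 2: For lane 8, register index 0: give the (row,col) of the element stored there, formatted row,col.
2,0

L=8=>grp=8>>2=2, tig=8&3=0
[0]=>row 2+0=2  col 0·2+0=0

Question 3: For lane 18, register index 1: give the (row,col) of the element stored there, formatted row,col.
4,5

18: gr=4,th=2
[1] (4+0,2*2+1) = (4,5)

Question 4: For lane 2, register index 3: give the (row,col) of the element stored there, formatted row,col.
8,5

lane 2->2/4=0, 2 mod 4=2
i=3  r:0+8->8  c:2·2+1->5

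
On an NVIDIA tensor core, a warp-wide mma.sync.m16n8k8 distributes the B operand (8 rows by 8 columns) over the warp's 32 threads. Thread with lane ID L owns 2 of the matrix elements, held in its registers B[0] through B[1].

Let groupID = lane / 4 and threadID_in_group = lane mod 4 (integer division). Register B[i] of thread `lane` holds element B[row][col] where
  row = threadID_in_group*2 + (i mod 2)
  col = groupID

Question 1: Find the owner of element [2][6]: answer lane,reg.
25,0

c=6->g=6  r=2->t=1,b0=0
L=6*4+1=25  i=0=0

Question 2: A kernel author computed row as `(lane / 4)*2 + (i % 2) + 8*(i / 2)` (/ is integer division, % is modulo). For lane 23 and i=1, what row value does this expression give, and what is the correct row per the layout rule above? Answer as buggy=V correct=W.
`(lane / 4)*2 + (i % 2) + 8*(i / 2)`[23,1]->11
lane 23->23/4=5, 23 mod 4=3
i=1  r:2·3+1->7  c:5
row: 11 vs 7

buggy=11 correct=7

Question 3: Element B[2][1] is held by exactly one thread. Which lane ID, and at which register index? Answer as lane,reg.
5,0

c=1⇒gr=1  r=2⇒th=1,odd=0
L=1*4+1=5  i=0=0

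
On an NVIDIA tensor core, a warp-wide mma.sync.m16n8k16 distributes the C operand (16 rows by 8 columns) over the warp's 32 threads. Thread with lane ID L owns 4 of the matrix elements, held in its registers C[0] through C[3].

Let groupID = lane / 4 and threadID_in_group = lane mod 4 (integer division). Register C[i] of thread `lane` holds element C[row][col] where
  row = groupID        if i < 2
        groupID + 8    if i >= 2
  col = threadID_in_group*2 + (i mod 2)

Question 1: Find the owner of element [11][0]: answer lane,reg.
12,2

r=11⇒gr=3,Rb=1  c=0⇒th=0,odd=0
L=3*4+0=12  i=1*2+0=2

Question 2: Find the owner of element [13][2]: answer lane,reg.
21,2

r=13⇒gr=5,Rb=1  c=2⇒th=1,odd=0
L=5*4+1=21  i=1*2+0=2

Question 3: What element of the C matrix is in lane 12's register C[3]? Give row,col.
11,1

lane 12: G=3 (12/4), T=0 (12%4)
i=3: r=3+8=11, c=0*2+1=1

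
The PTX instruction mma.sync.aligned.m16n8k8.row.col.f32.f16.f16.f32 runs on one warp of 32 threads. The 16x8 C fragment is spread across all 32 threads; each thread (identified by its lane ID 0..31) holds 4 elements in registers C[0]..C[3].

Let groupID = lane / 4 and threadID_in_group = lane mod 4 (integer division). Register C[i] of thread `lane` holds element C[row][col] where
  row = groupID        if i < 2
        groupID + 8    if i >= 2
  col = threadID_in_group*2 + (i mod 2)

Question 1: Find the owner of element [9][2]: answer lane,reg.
5,2

r:9=>grp=1,rB=1  c:2=>tig=1,lo=0
L=1*4+1=5  i=1*2+0=2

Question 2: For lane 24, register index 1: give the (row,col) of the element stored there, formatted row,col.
6,1

lane 24: gr=6 (24/4), th=0 (24%4)
i=1: r=6+0=6, c=0*2+1=1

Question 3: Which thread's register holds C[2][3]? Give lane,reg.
r=2⇒gr=2,Rb=0  c=3⇒th=1,odd=1
L=2*4+1=9  i=0*2+1=1

9,1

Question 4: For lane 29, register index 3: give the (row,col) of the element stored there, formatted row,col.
15,3

lane 29->29/4=7, 29 mod 4=1
i=3  r:7+8->15  c:2·1+1->3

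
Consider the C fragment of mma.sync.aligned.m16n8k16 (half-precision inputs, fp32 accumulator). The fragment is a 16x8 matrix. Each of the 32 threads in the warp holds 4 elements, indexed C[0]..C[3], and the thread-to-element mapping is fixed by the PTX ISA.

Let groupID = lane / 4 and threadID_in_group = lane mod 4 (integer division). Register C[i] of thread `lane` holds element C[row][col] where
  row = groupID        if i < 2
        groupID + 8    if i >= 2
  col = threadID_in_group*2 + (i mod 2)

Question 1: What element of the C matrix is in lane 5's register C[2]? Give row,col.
9,2

lane 5⇒5/4=1, 5 mod 4=1
i=2  r:1+8⇒9  c:2·1+0⇒2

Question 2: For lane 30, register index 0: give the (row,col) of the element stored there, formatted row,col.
L=30->g=30>>2=7, t=30&3=2
[0]->row 7+0=7  col 2·2+0=4

7,4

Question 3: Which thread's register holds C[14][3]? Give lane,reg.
25,3

r:14=>grp=6,rB=1  c:3=>tig=1,lo=1
L=6*4+1=25  i=1*2+1=3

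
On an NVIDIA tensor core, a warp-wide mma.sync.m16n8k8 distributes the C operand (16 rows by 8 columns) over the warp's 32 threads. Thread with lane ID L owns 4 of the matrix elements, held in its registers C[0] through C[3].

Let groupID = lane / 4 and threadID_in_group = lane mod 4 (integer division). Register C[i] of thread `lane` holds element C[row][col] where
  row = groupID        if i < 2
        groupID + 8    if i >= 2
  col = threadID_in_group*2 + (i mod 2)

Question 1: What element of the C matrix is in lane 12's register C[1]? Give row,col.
3,1

lane 12: grp=3 (12/4), tig=0 (12%4)
i=1: r=3+0=3, c=0*2+1=1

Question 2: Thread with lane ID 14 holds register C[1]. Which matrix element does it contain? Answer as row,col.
3,5

lane 14: grp=3 (14/4), tig=2 (14%4)
i=1: r=3+0=3, c=2*2+1=5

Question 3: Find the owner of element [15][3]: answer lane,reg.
r=15⇒gr=7,Rb=1  c=3⇒th=1,odd=1
L=7*4+1=29  i=1*2+1=3

29,3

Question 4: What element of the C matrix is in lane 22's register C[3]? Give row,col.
13,5

lane 22⇒22/4=5, 22 mod 4=2
i=3  r:5+8⇒13  c:2·2+1⇒5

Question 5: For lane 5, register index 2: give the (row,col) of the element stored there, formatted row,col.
9,2

L=5→G=5>>2=1, T=5&3=1
[2]→row 1+8=9  col 1·2+0=2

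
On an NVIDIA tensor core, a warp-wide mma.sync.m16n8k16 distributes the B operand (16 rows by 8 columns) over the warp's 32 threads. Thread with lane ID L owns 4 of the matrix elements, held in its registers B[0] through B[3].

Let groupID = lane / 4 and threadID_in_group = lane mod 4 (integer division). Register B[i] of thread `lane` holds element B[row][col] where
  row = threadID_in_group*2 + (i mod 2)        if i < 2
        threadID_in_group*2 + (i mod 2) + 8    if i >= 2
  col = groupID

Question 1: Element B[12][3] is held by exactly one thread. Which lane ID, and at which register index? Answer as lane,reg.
c=3->g=3  r=12->rb=1,t=2,b0=0
L=3*4+2=14  i=1*2+0=2

14,2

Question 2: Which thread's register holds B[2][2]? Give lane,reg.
c=2→G=2  r=2→rhi=0,T=1,p=0
L=2*4+1=9  i=0*2+0=0

9,0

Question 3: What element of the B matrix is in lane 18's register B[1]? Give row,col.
5,4

lane 18: G=4 (18/4), T=2 (18%4)
i=1: r=2*2+1+0=5, c=G=4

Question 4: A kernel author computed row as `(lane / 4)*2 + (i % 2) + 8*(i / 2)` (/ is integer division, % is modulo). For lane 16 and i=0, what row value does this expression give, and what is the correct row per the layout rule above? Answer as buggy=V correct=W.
`(lane / 4)*2 + (i % 2) + 8*(i / 2)`[16,0]->8
lane 16: gid=4 (16/4), tid=0 (16%4)
i=0: r=0*2+0+0=0, c=gid=4
row: 8 vs 0

buggy=8 correct=0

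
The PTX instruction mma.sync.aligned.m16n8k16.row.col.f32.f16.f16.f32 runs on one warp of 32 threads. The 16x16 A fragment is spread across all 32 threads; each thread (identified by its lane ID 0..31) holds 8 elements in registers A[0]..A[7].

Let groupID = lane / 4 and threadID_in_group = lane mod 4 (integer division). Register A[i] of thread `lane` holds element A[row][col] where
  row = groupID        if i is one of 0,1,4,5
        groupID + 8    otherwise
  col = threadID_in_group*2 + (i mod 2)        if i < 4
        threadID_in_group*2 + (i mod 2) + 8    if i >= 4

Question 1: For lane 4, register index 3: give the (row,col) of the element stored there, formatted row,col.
9,1

lane 4: gid=1 (4/4), tid=0 (4%4)
i=3: r=1+8=9, c=0*2+1+0=1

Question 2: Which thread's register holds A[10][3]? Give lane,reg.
r=10⇒gr=2,Rb=1  c=3⇒Cb=0,th=1,odd=1
L=2*4+1=9  i=0*4+1*2+1=3

9,3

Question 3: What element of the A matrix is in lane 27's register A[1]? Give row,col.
lane 27->27/4=6, 27 mod 4=3
i=1  r:6+0->6  c:2·3+1+0->7

6,7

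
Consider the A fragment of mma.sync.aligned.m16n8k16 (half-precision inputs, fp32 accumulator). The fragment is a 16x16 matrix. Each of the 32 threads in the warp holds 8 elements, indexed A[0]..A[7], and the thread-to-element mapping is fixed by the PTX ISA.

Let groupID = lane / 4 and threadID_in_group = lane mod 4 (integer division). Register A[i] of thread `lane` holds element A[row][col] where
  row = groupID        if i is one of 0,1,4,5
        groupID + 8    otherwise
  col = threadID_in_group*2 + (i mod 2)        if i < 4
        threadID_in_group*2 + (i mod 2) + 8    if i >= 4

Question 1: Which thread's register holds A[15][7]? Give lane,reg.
r: 15->gid=7,r8=1  c: 7->c8=0,tid=3,i&1=1
L=7*4+3=31  i=0*4+1*2+1=3

31,3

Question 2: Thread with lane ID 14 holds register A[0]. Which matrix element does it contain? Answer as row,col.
3,4

L=14⇒gr=14>>2=3, th=14&3=2
[0]⇒row 3+0=3  col 2·2+0+0=4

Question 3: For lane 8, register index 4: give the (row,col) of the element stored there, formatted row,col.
lane 8: gid=2 (8/4), tid=0 (8%4)
i=4: r=2+0=2, c=0*2+0+8=8

2,8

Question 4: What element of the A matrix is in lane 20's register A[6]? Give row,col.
20: g=5,t=0
[6] (5+8,0*2+0+8) = (13,8)

13,8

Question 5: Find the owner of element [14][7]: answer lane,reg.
r=14->g=6,rb=1  c=7->cb=0,t=3,b0=1
L=6*4+3=27  i=0*4+1*2+1=3

27,3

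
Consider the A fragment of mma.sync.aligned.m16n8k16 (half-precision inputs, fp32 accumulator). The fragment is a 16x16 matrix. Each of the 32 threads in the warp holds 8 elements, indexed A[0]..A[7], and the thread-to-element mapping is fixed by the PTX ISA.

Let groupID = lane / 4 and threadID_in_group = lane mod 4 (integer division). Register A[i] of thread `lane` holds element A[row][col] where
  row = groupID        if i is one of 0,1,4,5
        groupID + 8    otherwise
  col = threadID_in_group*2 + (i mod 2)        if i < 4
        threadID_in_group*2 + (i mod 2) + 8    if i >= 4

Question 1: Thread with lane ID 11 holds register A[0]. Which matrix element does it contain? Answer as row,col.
lane 11: grp=2 (11/4), tig=3 (11%4)
i=0: r=2+0=2, c=3*2+0+0=6

2,6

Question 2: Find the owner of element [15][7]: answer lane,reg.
31,3

r=15->g=7,rb=1  c=7->cb=0,t=3,b0=1
L=7*4+3=31  i=0*4+1*2+1=3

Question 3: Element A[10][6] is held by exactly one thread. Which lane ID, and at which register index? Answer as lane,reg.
r=10->g=2,rb=1  c=6->cb=0,t=3,b0=0
L=2*4+3=11  i=0*4+1*2+0=2

11,2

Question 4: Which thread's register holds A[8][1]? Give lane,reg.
0,3

r: 8->gid=0,r8=1  c: 1->c8=0,tid=0,i&1=1
L=0*4+0=0  i=0*4+1*2+1=3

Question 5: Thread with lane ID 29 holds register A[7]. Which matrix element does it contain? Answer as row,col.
29: grp=7,tig=1
[7] (7+8,1*2+1+8) = (15,11)

15,11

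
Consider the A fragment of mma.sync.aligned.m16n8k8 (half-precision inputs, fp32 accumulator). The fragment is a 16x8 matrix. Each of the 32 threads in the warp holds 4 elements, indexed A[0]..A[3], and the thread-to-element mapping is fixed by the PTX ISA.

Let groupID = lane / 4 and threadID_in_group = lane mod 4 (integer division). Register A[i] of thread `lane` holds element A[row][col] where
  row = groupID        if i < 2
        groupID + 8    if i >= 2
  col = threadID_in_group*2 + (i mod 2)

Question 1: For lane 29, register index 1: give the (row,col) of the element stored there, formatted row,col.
7,3

lane 29=>29/4=7, 29 mod 4=1
i=1  r:7+0=>7  c:2·1+1=>3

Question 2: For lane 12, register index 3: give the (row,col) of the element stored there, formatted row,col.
11,1

L=12→G=12>>2=3, T=12&3=0
[3]→row 3+8=11  col 0·2+1=1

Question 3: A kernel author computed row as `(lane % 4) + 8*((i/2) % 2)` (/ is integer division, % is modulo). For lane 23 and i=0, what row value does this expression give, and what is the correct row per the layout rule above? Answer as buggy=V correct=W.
buggy=3 correct=5

`(lane % 4) + 8*((i/2) % 2)`[23,0]->3
lane 23->23/4=5, 23 mod 4=3
i=0  r:5+0->5  c:2·3+0->6
row: 3 vs 5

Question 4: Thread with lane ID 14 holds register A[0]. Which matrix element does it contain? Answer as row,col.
3,4

lane 14: gr=3 (14/4), th=2 (14%4)
i=0: r=3+0=3, c=2*2+0=4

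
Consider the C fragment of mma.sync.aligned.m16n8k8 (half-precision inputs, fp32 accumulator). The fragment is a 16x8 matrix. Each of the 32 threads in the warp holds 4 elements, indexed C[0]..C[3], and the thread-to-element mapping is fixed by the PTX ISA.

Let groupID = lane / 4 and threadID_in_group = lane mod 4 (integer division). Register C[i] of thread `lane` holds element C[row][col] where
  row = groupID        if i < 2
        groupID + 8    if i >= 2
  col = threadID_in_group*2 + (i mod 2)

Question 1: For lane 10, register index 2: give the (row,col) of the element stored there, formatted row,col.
10,4

10: G=2,T=2
[2] (2+8,2*2+0) = (10,4)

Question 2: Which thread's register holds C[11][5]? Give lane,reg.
r=11→G=3,rhi=1  c=5→T=2,p=1
L=3*4+2=14  i=1*2+1=3

14,3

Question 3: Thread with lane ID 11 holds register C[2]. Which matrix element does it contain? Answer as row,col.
11: g=2,t=3
[2] (2+8,3*2+0) = (10,6)

10,6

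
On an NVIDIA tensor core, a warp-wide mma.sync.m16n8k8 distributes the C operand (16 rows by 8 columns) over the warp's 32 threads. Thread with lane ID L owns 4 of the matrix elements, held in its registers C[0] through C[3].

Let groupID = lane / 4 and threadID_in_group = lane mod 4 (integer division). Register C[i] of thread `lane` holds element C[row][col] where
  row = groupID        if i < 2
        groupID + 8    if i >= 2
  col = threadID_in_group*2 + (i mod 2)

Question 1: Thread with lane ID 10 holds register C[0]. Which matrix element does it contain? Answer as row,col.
L=10⇒gr=10>>2=2, th=10&3=2
[0]⇒row 2+0=2  col 2·2+0=4

2,4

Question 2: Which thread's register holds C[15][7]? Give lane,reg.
31,3

r=15→G=7,rhi=1  c=7→T=3,p=1
L=7*4+3=31  i=1*2+1=3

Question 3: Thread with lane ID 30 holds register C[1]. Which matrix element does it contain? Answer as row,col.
7,5

lane 30=>30/4=7, 30 mod 4=2
i=1  r:7+0=>7  c:2·2+1=>5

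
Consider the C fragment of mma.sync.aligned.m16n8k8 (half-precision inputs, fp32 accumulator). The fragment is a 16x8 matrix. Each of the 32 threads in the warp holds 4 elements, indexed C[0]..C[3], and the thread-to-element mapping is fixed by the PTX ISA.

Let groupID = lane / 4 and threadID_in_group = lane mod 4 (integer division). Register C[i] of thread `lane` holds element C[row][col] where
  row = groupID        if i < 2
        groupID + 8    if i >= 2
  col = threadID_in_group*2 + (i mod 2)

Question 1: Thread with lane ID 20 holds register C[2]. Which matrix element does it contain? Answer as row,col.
13,0

lane 20: gid=5 (20/4), tid=0 (20%4)
i=2: r=5+8=13, c=0*2+0=0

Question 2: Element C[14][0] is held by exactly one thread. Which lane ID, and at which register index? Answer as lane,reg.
24,2

r: 14->gid=6,r8=1  c: 0->tid=0,i&1=0
L=6*4+0=24  i=1*2+0=2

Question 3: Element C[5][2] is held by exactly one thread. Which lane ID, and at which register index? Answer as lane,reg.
21,0

r=5→G=5,rhi=0  c=2→T=1,p=0
L=5*4+1=21  i=0*2+0=0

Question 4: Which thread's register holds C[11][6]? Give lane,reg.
15,2

r=11⇒gr=3,Rb=1  c=6⇒th=3,odd=0
L=3*4+3=15  i=1*2+0=2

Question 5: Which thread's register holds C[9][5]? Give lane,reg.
6,3

r=9→G=1,rhi=1  c=5→T=2,p=1
L=1*4+2=6  i=1*2+1=3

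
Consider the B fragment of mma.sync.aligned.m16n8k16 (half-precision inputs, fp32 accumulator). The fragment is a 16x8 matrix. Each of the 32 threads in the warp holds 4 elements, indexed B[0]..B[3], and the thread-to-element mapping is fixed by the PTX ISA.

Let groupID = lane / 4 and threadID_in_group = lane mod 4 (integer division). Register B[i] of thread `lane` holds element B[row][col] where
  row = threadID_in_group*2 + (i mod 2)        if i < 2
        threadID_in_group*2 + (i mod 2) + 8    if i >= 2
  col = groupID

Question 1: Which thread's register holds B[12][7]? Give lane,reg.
c:7=>grp=7  r:12=>rB=1,tig=2,lo=0
L=7*4+2=30  i=1*2+0=2

30,2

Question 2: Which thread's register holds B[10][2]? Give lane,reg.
9,2

c:2=>grp=2  r:10=>rB=1,tig=1,lo=0
L=2*4+1=9  i=1*2+0=2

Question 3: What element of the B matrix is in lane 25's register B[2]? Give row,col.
25: grp=6,tig=1
[2] (1*2+0+8,6) = (10,6)

10,6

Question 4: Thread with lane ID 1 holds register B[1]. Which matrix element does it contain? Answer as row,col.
1: G=0,T=1
[1] (1*2+1+0,0) = (3,0)

3,0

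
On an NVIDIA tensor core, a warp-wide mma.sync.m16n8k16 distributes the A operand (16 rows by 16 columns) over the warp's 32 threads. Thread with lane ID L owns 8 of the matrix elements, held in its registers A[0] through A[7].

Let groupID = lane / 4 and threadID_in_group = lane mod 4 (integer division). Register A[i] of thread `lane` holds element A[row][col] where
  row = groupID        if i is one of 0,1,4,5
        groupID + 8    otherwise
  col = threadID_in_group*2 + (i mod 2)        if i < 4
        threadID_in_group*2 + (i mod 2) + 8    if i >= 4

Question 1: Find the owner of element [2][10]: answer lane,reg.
9,4

r=2⇒gr=2,Rb=0  c=10⇒Cb=1,th=1,odd=0
L=2*4+1=9  i=1*4+0*2+0=4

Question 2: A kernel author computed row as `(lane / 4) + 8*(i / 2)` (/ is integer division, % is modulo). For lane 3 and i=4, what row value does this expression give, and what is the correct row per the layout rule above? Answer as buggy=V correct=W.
buggy=16 correct=0

`(lane / 4) + 8*(i / 2)`[3,4]->16
lane 3: g=0 (3/4), t=3 (3%4)
i=4: r=0+0=0, c=3*2+0+8=14
row: 16 vs 0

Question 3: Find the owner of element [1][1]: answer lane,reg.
4,1

r=1→G=1,rhi=0  c=1→chi=0,T=0,p=1
L=1*4+0=4  i=0*4+0*2+1=1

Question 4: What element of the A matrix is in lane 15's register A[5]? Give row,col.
3,15

15: gid=3,tid=3
[5] (3+0,3*2+1+8) = (3,15)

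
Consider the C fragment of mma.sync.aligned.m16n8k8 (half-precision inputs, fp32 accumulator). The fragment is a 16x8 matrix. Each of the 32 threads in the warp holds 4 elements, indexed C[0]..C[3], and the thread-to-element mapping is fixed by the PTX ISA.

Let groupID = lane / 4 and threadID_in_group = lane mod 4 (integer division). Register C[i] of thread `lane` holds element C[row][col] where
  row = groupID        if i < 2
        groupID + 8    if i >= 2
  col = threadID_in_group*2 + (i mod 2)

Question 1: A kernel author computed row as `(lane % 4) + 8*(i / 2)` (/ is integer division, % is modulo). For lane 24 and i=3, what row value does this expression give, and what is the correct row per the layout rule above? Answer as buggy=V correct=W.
buggy=8 correct=14

`(lane % 4) + 8*(i / 2)`[24,3]->8
lane 24: g=6 (24/4), t=0 (24%4)
i=3: r=6+8=14, c=0*2+1=1
row: 8 vs 14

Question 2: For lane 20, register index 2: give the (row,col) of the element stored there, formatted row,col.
lane 20: gr=5 (20/4), th=0 (20%4)
i=2: r=5+8=13, c=0*2+0=0

13,0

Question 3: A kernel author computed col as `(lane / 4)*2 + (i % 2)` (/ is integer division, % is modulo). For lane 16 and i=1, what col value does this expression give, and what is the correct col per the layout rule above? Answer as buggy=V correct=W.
buggy=9 correct=1

`(lane / 4)*2 + (i % 2)`[16,1]⇒9
16: gr=4,th=0
[1] (4+0,0*2+1) = (4,1)
col: 9 vs 1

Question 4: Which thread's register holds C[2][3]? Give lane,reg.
r: 2->gid=2,r8=0  c: 3->tid=1,i&1=1
L=2*4+1=9  i=0*2+1=1

9,1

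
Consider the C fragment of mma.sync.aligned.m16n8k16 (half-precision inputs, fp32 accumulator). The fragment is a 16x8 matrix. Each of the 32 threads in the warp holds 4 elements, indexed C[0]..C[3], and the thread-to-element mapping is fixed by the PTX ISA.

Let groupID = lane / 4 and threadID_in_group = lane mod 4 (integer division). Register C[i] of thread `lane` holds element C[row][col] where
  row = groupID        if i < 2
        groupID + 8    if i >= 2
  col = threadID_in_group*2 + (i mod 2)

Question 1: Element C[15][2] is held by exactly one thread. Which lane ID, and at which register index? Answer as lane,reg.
r:15=>grp=7,rB=1  c:2=>tig=1,lo=0
L=7*4+1=29  i=1*2+0=2

29,2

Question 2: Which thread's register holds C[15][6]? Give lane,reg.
31,2

r=15⇒gr=7,Rb=1  c=6⇒th=3,odd=0
L=7*4+3=31  i=1*2+0=2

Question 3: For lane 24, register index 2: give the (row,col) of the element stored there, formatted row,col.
24: G=6,T=0
[2] (6+8,0*2+0) = (14,0)

14,0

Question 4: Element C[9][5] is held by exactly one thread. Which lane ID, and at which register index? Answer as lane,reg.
6,3

r=9⇒gr=1,Rb=1  c=5⇒th=2,odd=1
L=1*4+2=6  i=1*2+1=3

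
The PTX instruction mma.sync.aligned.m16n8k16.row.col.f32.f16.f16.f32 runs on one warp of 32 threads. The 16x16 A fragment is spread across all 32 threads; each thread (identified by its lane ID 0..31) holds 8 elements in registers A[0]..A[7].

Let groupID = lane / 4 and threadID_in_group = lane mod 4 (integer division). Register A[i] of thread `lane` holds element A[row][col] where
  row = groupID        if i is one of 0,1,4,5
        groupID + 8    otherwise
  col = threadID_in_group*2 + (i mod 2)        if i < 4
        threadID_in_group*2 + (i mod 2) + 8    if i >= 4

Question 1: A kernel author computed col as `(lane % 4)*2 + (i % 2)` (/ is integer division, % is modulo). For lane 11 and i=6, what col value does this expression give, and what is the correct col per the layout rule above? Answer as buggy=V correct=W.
buggy=6 correct=14

`(lane % 4)*2 + (i % 2)`[11,6]→6
lane 11→11/4=2, 11 mod 4=3
i=6  r:2+8→10  c:2·3+0+8→14
col: 6 vs 14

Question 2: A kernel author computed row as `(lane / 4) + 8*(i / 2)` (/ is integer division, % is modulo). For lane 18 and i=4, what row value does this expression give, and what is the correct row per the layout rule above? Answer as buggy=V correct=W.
buggy=20 correct=4

`(lane / 4) + 8*(i / 2)`[18,4]⇒20
18: gr=4,th=2
[4] (4+0,2*2+0+8) = (4,12)
row: 20 vs 4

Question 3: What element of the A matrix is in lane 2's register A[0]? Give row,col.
0,4

lane 2⇒2/4=0, 2 mod 4=2
i=0  r:0+0⇒0  c:2·2+0+0⇒4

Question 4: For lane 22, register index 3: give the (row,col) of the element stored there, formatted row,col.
22: G=5,T=2
[3] (5+8,2*2+1+0) = (13,5)

13,5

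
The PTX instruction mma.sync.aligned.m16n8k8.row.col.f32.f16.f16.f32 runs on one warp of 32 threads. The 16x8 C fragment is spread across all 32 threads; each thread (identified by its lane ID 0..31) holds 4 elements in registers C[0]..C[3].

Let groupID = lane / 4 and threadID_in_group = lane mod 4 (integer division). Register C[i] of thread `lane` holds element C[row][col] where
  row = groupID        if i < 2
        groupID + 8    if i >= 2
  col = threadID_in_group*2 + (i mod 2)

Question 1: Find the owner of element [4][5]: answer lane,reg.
18,1

r: 4->gid=4,r8=0  c: 5->tid=2,i&1=1
L=4*4+2=18  i=0*2+1=1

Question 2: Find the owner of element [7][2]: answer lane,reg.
r=7->g=7,rb=0  c=2->t=1,b0=0
L=7*4+1=29  i=0*2+0=0

29,0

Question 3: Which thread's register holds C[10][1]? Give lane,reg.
r: 10->gid=2,r8=1  c: 1->tid=0,i&1=1
L=2*4+0=8  i=1*2+1=3

8,3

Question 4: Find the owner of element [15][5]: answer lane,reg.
30,3

r: 15->gid=7,r8=1  c: 5->tid=2,i&1=1
L=7*4+2=30  i=1*2+1=3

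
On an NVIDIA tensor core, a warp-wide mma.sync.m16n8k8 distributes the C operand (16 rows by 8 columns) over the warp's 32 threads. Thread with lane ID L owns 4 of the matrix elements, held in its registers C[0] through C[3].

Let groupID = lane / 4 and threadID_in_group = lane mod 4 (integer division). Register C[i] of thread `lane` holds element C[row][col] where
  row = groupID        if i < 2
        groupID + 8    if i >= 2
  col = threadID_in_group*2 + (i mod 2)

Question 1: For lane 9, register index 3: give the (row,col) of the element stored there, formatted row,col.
10,3

lane 9->9/4=2, 9 mod 4=1
i=3  r:2+8->10  c:2·1+1->3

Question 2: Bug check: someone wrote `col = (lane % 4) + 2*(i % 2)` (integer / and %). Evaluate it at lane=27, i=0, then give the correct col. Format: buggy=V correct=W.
`(lane % 4) + 2*(i % 2)`[27,0]=>3
lane 27: grp=6 (27/4), tig=3 (27%4)
i=0: r=6+0=6, c=3*2+0=6
col: 3 vs 6

buggy=3 correct=6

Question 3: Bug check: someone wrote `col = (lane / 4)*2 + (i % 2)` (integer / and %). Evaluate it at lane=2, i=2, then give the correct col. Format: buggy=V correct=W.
`(lane / 4)*2 + (i % 2)`[2,2]->0
L=2->g=2>>2=0, t=2&3=2
[2]->row 0+8=8  col 2·2+0=4
col: 0 vs 4

buggy=0 correct=4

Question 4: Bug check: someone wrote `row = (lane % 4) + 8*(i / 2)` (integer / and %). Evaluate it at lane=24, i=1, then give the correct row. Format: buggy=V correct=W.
`(lane % 4) + 8*(i / 2)`[24,1]=>0
24: grp=6,tig=0
[1] (6+0,0*2+1) = (6,1)
row: 0 vs 6

buggy=0 correct=6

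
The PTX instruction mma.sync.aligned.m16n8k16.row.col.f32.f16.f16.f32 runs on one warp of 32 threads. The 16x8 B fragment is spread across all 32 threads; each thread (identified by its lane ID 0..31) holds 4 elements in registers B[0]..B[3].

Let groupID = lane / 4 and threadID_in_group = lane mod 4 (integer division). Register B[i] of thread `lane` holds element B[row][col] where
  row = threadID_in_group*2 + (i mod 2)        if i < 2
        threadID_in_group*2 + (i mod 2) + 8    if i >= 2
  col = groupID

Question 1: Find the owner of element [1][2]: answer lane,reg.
c: 2->gid=2  r: 1->r8=0,tid=0,i&1=1
L=2*4+0=8  i=0*2+1=1

8,1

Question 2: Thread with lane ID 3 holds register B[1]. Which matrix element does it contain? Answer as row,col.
7,0

3: g=0,t=3
[1] (3*2+1+0,0) = (7,0)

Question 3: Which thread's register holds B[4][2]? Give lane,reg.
c=2⇒gr=2  r=4⇒Rb=0,th=2,odd=0
L=2*4+2=10  i=0*2+0=0

10,0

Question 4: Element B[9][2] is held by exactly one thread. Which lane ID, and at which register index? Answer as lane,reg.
8,3

c: 2->gid=2  r: 9->r8=1,tid=0,i&1=1
L=2*4+0=8  i=1*2+1=3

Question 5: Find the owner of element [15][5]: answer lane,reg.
23,3

c=5→G=5  r=15→rhi=1,T=3,p=1
L=5*4+3=23  i=1*2+1=3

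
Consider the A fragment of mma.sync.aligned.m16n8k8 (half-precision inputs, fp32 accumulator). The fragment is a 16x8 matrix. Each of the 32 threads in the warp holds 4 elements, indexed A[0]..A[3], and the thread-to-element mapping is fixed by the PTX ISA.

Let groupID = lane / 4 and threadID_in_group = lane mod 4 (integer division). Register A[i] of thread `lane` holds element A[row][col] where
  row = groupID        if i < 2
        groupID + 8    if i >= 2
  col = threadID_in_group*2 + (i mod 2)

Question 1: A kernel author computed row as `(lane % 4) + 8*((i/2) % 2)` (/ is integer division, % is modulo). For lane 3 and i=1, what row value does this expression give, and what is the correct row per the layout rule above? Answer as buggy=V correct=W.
`(lane % 4) + 8*((i/2) % 2)`[3,1]→3
3: G=0,T=3
[1] (0+0,3*2+1) = (0,7)
row: 3 vs 0

buggy=3 correct=0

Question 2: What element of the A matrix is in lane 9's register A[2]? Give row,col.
10,2

L=9=>grp=9>>2=2, tig=9&3=1
[2]=>row 2+8=10  col 1·2+0=2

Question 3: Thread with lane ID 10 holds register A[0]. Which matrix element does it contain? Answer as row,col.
10: gid=2,tid=2
[0] (2+0,2*2+0) = (2,4)

2,4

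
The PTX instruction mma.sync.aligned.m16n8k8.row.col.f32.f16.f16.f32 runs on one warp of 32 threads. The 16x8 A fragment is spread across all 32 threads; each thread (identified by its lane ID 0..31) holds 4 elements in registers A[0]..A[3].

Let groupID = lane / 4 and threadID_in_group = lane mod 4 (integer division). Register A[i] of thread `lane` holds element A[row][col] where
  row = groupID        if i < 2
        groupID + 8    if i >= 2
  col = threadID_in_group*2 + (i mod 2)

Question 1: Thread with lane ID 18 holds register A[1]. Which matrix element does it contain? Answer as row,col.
18: grp=4,tig=2
[1] (4+0,2*2+1) = (4,5)

4,5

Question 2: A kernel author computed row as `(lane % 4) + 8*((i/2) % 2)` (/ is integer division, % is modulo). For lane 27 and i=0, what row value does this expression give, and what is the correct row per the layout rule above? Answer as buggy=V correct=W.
buggy=3 correct=6

`(lane % 4) + 8*((i/2) % 2)`[27,0]->3
lane 27: g=6 (27/4), t=3 (27%4)
i=0: r=6+0=6, c=3*2+0=6
row: 3 vs 6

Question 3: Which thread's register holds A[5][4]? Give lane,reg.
22,0

r=5⇒gr=5,Rb=0  c=4⇒th=2,odd=0
L=5*4+2=22  i=0*2+0=0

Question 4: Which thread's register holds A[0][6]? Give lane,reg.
3,0

r: 0->gid=0,r8=0  c: 6->tid=3,i&1=0
L=0*4+3=3  i=0*2+0=0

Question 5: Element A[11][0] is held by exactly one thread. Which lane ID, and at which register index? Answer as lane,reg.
12,2

r:11=>grp=3,rB=1  c:0=>tig=0,lo=0
L=3*4+0=12  i=1*2+0=2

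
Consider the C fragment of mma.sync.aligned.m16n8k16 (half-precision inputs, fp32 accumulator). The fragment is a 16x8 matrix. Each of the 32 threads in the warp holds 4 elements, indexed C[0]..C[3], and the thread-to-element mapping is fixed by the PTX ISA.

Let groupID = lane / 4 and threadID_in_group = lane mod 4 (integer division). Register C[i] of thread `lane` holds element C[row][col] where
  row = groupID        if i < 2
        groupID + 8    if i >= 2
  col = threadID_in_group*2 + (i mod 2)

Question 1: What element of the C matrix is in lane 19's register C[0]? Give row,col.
4,6

L=19⇒gr=19>>2=4, th=19&3=3
[0]⇒row 4+0=4  col 3·2+0=6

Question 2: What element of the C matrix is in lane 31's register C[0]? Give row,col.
31: gid=7,tid=3
[0] (7+0,3*2+0) = (7,6)

7,6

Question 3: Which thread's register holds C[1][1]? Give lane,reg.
4,1

r=1→G=1,rhi=0  c=1→T=0,p=1
L=1*4+0=4  i=0*2+1=1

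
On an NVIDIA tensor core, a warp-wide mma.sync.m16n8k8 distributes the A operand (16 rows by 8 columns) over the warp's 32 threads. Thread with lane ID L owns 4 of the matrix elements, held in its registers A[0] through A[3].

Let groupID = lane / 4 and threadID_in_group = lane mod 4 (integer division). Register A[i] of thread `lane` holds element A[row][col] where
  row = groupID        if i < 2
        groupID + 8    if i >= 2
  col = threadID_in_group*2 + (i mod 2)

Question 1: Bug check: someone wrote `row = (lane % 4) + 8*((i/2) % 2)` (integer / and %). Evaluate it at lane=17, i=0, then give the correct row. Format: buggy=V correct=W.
buggy=1 correct=4

`(lane % 4) + 8*((i/2) % 2)`[17,0]⇒1
17: gr=4,th=1
[0] (4+0,1*2+0) = (4,2)
row: 1 vs 4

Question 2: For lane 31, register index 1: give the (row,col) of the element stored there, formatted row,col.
7,7

31: g=7,t=3
[1] (7+0,3*2+1) = (7,7)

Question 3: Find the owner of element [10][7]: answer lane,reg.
r=10→G=2,rhi=1  c=7→T=3,p=1
L=2*4+3=11  i=1*2+1=3

11,3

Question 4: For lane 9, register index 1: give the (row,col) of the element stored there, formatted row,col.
9: g=2,t=1
[1] (2+0,1*2+1) = (2,3)

2,3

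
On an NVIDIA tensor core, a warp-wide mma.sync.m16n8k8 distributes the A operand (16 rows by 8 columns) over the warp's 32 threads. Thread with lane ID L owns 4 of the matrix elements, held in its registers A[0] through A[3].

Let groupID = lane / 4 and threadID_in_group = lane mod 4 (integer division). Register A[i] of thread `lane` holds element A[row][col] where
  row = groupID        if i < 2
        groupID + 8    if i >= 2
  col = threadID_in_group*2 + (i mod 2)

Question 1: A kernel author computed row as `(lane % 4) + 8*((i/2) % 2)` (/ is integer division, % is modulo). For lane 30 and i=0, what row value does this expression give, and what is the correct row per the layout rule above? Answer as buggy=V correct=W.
`(lane % 4) + 8*((i/2) % 2)`[30,0]->2
L=30->g=30>>2=7, t=30&3=2
[0]->row 7+0=7  col 2·2+0=4
row: 2 vs 7

buggy=2 correct=7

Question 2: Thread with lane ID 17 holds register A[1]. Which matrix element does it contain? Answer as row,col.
17: gid=4,tid=1
[1] (4+0,1*2+1) = (4,3)

4,3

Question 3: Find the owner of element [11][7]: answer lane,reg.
15,3

r: 11->gid=3,r8=1  c: 7->tid=3,i&1=1
L=3*4+3=15  i=1*2+1=3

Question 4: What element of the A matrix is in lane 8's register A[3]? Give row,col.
10,1

lane 8: g=2 (8/4), t=0 (8%4)
i=3: r=2+8=10, c=0*2+1=1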